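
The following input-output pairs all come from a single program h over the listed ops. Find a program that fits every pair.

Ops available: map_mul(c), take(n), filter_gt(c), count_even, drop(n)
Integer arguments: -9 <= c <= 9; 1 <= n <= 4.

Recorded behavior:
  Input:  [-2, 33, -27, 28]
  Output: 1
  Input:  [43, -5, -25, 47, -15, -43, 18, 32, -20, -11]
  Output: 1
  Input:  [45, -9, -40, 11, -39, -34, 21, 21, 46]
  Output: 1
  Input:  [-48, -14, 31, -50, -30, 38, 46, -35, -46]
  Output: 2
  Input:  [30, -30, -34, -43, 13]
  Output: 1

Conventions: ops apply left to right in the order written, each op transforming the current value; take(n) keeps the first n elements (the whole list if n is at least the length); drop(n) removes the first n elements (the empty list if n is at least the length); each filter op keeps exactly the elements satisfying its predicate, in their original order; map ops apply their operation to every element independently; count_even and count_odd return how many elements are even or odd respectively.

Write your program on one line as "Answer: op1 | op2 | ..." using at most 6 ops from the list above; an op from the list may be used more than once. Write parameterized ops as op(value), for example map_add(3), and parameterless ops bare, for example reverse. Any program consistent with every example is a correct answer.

take(2) | map_mul(-5) | map_mul(8) | filter_gt(8) | count_even

Check, running the answer program on each example:
  [-2, 33, -27, 28] -> [-2, 33] -> [10, -165] -> [80, -1320] -> [80] -> 1
  [43, -5, -25, 47, -15, -43, 18, 32, -20, -11] -> [43, -5] -> [-215, 25] -> [-1720, 200] -> [200] -> 1
  [45, -9, -40, 11, -39, -34, 21, 21, 46] -> [45, -9] -> [-225, 45] -> [-1800, 360] -> [360] -> 1
  [-48, -14, 31, -50, -30, 38, 46, -35, -46] -> [-48, -14] -> [240, 70] -> [1920, 560] -> [1920, 560] -> 2
  [30, -30, -34, -43, 13] -> [30, -30] -> [-150, 150] -> [-1200, 1200] -> [1200] -> 1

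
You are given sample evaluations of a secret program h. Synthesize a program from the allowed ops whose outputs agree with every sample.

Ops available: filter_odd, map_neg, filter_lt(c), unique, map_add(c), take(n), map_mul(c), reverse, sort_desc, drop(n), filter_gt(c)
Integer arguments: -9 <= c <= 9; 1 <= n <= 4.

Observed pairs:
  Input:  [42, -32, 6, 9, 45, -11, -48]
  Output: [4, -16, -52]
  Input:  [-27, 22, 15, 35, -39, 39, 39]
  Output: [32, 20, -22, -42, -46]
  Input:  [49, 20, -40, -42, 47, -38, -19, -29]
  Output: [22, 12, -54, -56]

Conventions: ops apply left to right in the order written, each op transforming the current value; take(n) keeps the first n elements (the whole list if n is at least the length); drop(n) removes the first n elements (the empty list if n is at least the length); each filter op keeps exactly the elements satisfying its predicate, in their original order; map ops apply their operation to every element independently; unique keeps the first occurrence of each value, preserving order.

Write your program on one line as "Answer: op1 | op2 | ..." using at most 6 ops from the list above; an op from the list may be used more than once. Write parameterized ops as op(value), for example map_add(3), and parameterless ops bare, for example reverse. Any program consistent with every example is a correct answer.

filter_odd | map_add(7) | unique | sort_desc | map_neg | sort_desc

Check, running the answer program on each example:
  [42, -32, 6, 9, 45, -11, -48] -> [9, 45, -11] -> [16, 52, -4] -> [16, 52, -4] -> [52, 16, -4] -> [-52, -16, 4] -> [4, -16, -52]
  [-27, 22, 15, 35, -39, 39, 39] -> [-27, 15, 35, -39, 39, 39] -> [-20, 22, 42, -32, 46, 46] -> [-20, 22, 42, -32, 46] -> [46, 42, 22, -20, -32] -> [-46, -42, -22, 20, 32] -> [32, 20, -22, -42, -46]
  [49, 20, -40, -42, 47, -38, -19, -29] -> [49, 47, -19, -29] -> [56, 54, -12, -22] -> [56, 54, -12, -22] -> [56, 54, -12, -22] -> [-56, -54, 12, 22] -> [22, 12, -54, -56]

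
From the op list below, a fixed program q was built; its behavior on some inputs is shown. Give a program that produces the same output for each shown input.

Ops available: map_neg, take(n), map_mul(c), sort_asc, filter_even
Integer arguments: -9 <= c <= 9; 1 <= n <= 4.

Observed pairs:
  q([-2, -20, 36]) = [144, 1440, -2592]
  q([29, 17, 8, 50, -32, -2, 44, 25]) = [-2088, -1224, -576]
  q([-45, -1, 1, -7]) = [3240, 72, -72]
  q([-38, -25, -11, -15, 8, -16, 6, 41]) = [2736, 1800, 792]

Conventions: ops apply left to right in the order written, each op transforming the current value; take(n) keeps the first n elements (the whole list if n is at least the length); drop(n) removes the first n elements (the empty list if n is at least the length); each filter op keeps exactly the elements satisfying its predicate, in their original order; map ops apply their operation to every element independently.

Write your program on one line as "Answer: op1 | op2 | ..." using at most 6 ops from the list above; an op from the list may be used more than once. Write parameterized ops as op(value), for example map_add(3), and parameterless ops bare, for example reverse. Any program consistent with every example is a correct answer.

map_neg | map_mul(-6) | take(4) | map_mul(4) | map_mul(-3) | take(3)

Check, running the answer program on each example:
  [-2, -20, 36] -> [2, 20, -36] -> [-12, -120, 216] -> [-12, -120, 216] -> [-48, -480, 864] -> [144, 1440, -2592] -> [144, 1440, -2592]
  [29, 17, 8, 50, -32, -2, 44, 25] -> [-29, -17, -8, -50, 32, 2, -44, -25] -> [174, 102, 48, 300, -192, -12, 264, 150] -> [174, 102, 48, 300] -> [696, 408, 192, 1200] -> [-2088, -1224, -576, -3600] -> [-2088, -1224, -576]
  [-45, -1, 1, -7] -> [45, 1, -1, 7] -> [-270, -6, 6, -42] -> [-270, -6, 6, -42] -> [-1080, -24, 24, -168] -> [3240, 72, -72, 504] -> [3240, 72, -72]
  [-38, -25, -11, -15, 8, -16, 6, 41] -> [38, 25, 11, 15, -8, 16, -6, -41] -> [-228, -150, -66, -90, 48, -96, 36, 246] -> [-228, -150, -66, -90] -> [-912, -600, -264, -360] -> [2736, 1800, 792, 1080] -> [2736, 1800, 792]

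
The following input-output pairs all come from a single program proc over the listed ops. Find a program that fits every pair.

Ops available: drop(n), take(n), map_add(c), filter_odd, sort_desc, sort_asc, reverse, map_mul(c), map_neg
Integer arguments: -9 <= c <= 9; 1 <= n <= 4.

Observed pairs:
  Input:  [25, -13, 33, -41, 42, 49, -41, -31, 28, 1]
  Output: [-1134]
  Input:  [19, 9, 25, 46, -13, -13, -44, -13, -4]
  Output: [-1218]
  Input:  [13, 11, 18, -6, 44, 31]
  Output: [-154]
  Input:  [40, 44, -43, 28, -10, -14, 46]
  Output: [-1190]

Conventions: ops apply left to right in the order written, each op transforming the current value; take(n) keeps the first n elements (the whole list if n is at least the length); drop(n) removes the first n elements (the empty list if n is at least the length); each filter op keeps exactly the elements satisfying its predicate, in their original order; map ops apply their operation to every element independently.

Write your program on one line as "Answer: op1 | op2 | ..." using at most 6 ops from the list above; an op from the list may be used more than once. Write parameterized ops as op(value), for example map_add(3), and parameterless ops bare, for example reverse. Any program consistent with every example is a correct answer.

map_neg | sort_desc | map_mul(-4) | take(1) | map_add(2) | map_mul(7)

Check, running the answer program on each example:
  [25, -13, 33, -41, 42, 49, -41, -31, 28, 1] -> [-25, 13, -33, 41, -42, -49, 41, 31, -28, -1] -> [41, 41, 31, 13, -1, -25, -28, -33, -42, -49] -> [-164, -164, -124, -52, 4, 100, 112, 132, 168, 196] -> [-164] -> [-162] -> [-1134]
  [19, 9, 25, 46, -13, -13, -44, -13, -4] -> [-19, -9, -25, -46, 13, 13, 44, 13, 4] -> [44, 13, 13, 13, 4, -9, -19, -25, -46] -> [-176, -52, -52, -52, -16, 36, 76, 100, 184] -> [-176] -> [-174] -> [-1218]
  [13, 11, 18, -6, 44, 31] -> [-13, -11, -18, 6, -44, -31] -> [6, -11, -13, -18, -31, -44] -> [-24, 44, 52, 72, 124, 176] -> [-24] -> [-22] -> [-154]
  [40, 44, -43, 28, -10, -14, 46] -> [-40, -44, 43, -28, 10, 14, -46] -> [43, 14, 10, -28, -40, -44, -46] -> [-172, -56, -40, 112, 160, 176, 184] -> [-172] -> [-170] -> [-1190]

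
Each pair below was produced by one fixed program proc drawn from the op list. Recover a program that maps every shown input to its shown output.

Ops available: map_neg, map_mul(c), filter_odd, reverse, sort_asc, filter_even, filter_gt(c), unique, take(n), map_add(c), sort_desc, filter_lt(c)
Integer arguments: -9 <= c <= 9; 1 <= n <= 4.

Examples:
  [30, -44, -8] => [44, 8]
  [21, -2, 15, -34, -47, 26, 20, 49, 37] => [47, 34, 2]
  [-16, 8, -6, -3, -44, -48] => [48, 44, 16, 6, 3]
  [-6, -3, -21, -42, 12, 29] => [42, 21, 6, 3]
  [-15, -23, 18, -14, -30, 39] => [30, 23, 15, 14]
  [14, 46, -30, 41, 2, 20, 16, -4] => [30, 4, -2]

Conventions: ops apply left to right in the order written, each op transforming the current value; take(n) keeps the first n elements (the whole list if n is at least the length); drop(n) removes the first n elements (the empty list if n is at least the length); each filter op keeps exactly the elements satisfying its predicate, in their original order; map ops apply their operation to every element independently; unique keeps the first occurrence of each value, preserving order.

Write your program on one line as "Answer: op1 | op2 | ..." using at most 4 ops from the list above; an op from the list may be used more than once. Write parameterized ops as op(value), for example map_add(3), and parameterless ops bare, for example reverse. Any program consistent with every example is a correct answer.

filter_lt(6) | sort_desc | map_neg | reverse

Check, running the answer program on each example:
  [30, -44, -8] -> [-44, -8] -> [-8, -44] -> [8, 44] -> [44, 8]
  [21, -2, 15, -34, -47, 26, 20, 49, 37] -> [-2, -34, -47] -> [-2, -34, -47] -> [2, 34, 47] -> [47, 34, 2]
  [-16, 8, -6, -3, -44, -48] -> [-16, -6, -3, -44, -48] -> [-3, -6, -16, -44, -48] -> [3, 6, 16, 44, 48] -> [48, 44, 16, 6, 3]
  [-6, -3, -21, -42, 12, 29] -> [-6, -3, -21, -42] -> [-3, -6, -21, -42] -> [3, 6, 21, 42] -> [42, 21, 6, 3]
  [-15, -23, 18, -14, -30, 39] -> [-15, -23, -14, -30] -> [-14, -15, -23, -30] -> [14, 15, 23, 30] -> [30, 23, 15, 14]
  [14, 46, -30, 41, 2, 20, 16, -4] -> [-30, 2, -4] -> [2, -4, -30] -> [-2, 4, 30] -> [30, 4, -2]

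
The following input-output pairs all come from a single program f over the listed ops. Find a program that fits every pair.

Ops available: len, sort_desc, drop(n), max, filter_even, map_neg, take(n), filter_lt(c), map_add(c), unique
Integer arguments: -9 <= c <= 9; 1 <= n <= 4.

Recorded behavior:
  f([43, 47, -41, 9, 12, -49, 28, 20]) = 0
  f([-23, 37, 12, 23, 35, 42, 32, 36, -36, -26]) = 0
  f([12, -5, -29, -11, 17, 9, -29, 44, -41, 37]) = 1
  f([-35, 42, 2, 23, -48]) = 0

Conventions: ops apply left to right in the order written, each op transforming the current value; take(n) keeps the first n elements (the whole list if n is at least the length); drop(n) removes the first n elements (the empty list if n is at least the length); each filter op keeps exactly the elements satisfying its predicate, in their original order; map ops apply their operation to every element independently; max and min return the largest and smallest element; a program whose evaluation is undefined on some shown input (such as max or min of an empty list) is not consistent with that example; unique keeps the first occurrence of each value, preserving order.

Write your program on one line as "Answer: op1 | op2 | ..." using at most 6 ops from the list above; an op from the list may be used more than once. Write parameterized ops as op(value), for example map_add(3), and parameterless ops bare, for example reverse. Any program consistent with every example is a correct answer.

filter_lt(1) | take(4) | map_neg | sort_desc | filter_lt(8) | len

Check, running the answer program on each example:
  [43, 47, -41, 9, 12, -49, 28, 20] -> [-41, -49] -> [-41, -49] -> [41, 49] -> [49, 41] -> [] -> 0
  [-23, 37, 12, 23, 35, 42, 32, 36, -36, -26] -> [-23, -36, -26] -> [-23, -36, -26] -> [23, 36, 26] -> [36, 26, 23] -> [] -> 0
  [12, -5, -29, -11, 17, 9, -29, 44, -41, 37] -> [-5, -29, -11, -29, -41] -> [-5, -29, -11, -29] -> [5, 29, 11, 29] -> [29, 29, 11, 5] -> [5] -> 1
  [-35, 42, 2, 23, -48] -> [-35, -48] -> [-35, -48] -> [35, 48] -> [48, 35] -> [] -> 0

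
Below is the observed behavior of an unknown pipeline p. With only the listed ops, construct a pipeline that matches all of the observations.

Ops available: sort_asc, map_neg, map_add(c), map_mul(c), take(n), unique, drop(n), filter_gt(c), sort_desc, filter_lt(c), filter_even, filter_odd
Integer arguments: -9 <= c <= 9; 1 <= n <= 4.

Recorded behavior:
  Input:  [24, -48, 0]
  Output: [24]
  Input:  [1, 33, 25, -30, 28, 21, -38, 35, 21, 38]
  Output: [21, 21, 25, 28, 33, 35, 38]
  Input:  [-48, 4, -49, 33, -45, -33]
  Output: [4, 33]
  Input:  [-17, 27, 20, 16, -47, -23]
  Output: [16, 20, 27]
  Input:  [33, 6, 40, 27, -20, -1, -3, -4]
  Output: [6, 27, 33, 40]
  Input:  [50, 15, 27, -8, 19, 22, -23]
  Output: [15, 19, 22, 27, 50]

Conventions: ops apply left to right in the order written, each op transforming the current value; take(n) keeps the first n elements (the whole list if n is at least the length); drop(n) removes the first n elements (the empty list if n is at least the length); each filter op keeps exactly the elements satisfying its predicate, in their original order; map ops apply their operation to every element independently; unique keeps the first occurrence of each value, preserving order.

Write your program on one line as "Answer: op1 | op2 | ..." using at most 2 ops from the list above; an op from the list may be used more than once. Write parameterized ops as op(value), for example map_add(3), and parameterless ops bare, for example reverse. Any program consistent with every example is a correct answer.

filter_gt(2) | sort_asc

Check, running the answer program on each example:
  [24, -48, 0] -> [24] -> [24]
  [1, 33, 25, -30, 28, 21, -38, 35, 21, 38] -> [33, 25, 28, 21, 35, 21, 38] -> [21, 21, 25, 28, 33, 35, 38]
  [-48, 4, -49, 33, -45, -33] -> [4, 33] -> [4, 33]
  [-17, 27, 20, 16, -47, -23] -> [27, 20, 16] -> [16, 20, 27]
  [33, 6, 40, 27, -20, -1, -3, -4] -> [33, 6, 40, 27] -> [6, 27, 33, 40]
  [50, 15, 27, -8, 19, 22, -23] -> [50, 15, 27, 19, 22] -> [15, 19, 22, 27, 50]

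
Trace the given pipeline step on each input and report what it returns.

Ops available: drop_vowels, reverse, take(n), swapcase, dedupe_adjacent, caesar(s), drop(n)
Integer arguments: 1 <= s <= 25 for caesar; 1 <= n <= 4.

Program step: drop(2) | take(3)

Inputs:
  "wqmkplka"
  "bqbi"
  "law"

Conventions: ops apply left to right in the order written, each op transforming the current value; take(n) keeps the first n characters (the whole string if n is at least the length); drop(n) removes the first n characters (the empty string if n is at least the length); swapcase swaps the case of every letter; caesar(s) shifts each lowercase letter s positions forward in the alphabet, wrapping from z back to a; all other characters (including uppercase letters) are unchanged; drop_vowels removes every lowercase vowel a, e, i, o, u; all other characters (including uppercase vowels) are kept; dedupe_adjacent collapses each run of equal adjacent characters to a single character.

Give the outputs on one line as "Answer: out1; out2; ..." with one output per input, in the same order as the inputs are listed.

Execution, op by op:
  "wqmkplka" -> "mkplka" -> "mkp"
  "bqbi" -> "bi" -> "bi"
  "law" -> "w" -> "w"

"mkp"; "bi"; "w"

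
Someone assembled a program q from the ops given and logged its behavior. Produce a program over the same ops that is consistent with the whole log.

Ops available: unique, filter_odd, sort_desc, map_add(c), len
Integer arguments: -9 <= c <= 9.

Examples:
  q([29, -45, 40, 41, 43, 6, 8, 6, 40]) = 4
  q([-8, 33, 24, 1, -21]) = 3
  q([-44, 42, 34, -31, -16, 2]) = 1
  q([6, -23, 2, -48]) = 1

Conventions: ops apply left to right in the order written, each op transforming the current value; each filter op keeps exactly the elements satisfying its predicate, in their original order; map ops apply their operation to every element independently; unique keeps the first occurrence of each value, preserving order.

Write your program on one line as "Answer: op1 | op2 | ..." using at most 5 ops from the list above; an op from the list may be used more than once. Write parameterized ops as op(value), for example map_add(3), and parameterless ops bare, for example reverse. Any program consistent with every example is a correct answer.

unique | sort_desc | filter_odd | len

Check, running the answer program on each example:
  [29, -45, 40, 41, 43, 6, 8, 6, 40] -> [29, -45, 40, 41, 43, 6, 8] -> [43, 41, 40, 29, 8, 6, -45] -> [43, 41, 29, -45] -> 4
  [-8, 33, 24, 1, -21] -> [-8, 33, 24, 1, -21] -> [33, 24, 1, -8, -21] -> [33, 1, -21] -> 3
  [-44, 42, 34, -31, -16, 2] -> [-44, 42, 34, -31, -16, 2] -> [42, 34, 2, -16, -31, -44] -> [-31] -> 1
  [6, -23, 2, -48] -> [6, -23, 2, -48] -> [6, 2, -23, -48] -> [-23] -> 1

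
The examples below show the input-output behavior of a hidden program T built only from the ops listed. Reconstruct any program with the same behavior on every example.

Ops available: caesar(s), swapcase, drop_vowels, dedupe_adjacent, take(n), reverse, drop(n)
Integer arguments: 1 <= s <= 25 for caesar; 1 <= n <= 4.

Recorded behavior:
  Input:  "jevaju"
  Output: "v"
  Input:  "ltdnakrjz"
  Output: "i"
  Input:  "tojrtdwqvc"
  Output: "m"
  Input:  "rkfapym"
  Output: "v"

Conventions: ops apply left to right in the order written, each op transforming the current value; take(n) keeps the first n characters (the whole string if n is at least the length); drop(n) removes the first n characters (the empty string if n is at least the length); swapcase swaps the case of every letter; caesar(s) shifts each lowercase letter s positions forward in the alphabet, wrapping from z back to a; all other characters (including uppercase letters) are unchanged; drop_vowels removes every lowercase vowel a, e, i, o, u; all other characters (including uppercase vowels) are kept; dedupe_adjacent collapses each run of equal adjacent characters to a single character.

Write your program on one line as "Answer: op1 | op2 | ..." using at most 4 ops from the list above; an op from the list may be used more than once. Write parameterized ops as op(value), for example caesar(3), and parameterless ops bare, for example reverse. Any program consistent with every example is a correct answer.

caesar(21) | take(4) | drop(2) | drop(1)

Check, running the answer program on each example:
  "jevaju" -> "ezqvep" -> "ezqv" -> "qv" -> "v"
  "ltdnakrjz" -> "goyivfmeu" -> "goyi" -> "yi" -> "i"
  "tojrtdwqvc" -> "ojemoyrlqx" -> "ojem" -> "em" -> "m"
  "rkfapym" -> "mfavkth" -> "mfav" -> "av" -> "v"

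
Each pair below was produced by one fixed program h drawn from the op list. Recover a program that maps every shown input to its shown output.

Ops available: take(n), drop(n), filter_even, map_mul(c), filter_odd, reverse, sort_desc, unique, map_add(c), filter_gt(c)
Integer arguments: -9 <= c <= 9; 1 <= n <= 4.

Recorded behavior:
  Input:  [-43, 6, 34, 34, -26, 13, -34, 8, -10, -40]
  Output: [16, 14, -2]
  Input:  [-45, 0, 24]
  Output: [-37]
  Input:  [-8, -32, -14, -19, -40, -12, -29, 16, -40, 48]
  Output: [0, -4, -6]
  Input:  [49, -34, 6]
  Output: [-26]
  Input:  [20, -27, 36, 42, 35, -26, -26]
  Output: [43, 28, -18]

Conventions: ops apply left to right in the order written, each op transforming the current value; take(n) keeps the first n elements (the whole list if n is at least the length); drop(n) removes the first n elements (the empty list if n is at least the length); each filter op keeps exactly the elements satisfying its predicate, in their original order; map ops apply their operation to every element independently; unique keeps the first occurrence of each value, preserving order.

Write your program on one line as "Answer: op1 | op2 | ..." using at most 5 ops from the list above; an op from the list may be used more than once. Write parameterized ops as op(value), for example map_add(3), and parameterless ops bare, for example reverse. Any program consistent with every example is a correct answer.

unique | sort_desc | drop(2) | map_add(8) | take(3)

Check, running the answer program on each example:
  [-43, 6, 34, 34, -26, 13, -34, 8, -10, -40] -> [-43, 6, 34, -26, 13, -34, 8, -10, -40] -> [34, 13, 8, 6, -10, -26, -34, -40, -43] -> [8, 6, -10, -26, -34, -40, -43] -> [16, 14, -2, -18, -26, -32, -35] -> [16, 14, -2]
  [-45, 0, 24] -> [-45, 0, 24] -> [24, 0, -45] -> [-45] -> [-37] -> [-37]
  [-8, -32, -14, -19, -40, -12, -29, 16, -40, 48] -> [-8, -32, -14, -19, -40, -12, -29, 16, 48] -> [48, 16, -8, -12, -14, -19, -29, -32, -40] -> [-8, -12, -14, -19, -29, -32, -40] -> [0, -4, -6, -11, -21, -24, -32] -> [0, -4, -6]
  [49, -34, 6] -> [49, -34, 6] -> [49, 6, -34] -> [-34] -> [-26] -> [-26]
  [20, -27, 36, 42, 35, -26, -26] -> [20, -27, 36, 42, 35, -26] -> [42, 36, 35, 20, -26, -27] -> [35, 20, -26, -27] -> [43, 28, -18, -19] -> [43, 28, -18]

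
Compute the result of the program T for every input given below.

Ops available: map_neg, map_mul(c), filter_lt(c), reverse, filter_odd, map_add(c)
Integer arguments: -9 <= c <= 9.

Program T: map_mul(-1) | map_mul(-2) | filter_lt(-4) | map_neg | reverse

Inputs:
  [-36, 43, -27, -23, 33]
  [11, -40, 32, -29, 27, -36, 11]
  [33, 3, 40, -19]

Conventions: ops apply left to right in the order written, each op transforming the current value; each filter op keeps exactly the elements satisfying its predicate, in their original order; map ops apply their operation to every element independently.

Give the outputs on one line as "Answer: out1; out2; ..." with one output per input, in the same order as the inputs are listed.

[46, 54, 72]; [72, 58, 80]; [38]

Execution, op by op:
  [-36, 43, -27, -23, 33] -> [36, -43, 27, 23, -33] -> [-72, 86, -54, -46, 66] -> [-72, -54, -46] -> [72, 54, 46] -> [46, 54, 72]
  [11, -40, 32, -29, 27, -36, 11] -> [-11, 40, -32, 29, -27, 36, -11] -> [22, -80, 64, -58, 54, -72, 22] -> [-80, -58, -72] -> [80, 58, 72] -> [72, 58, 80]
  [33, 3, 40, -19] -> [-33, -3, -40, 19] -> [66, 6, 80, -38] -> [-38] -> [38] -> [38]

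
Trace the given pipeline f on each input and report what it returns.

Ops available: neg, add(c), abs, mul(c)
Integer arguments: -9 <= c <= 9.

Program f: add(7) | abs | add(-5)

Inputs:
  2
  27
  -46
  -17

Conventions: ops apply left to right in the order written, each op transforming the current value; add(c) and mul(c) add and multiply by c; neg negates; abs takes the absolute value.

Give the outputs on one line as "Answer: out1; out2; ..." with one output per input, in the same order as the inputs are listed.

Execution, op by op:
  2 -> 9 -> 9 -> 4
  27 -> 34 -> 34 -> 29
  -46 -> -39 -> 39 -> 34
  -17 -> -10 -> 10 -> 5

4; 29; 34; 5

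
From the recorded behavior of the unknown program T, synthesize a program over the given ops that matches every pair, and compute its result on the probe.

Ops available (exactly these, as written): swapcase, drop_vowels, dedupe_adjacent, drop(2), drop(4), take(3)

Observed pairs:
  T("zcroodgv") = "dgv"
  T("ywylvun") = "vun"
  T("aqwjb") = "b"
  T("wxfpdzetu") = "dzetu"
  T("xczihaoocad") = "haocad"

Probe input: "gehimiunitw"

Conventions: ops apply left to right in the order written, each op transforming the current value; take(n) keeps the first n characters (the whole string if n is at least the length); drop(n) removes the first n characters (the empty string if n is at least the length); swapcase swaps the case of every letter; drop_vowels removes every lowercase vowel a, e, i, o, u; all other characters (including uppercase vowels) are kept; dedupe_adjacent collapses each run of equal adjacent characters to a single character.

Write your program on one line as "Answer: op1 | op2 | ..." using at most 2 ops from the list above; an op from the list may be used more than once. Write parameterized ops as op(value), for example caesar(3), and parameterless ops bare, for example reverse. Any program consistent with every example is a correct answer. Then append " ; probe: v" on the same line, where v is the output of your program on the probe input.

dedupe_adjacent | drop(4) ; probe: "miunitw"

Check, running the answer program on each example:
  "zcroodgv" -> "zcrodgv" -> "dgv"
  "ywylvun" -> "ywylvun" -> "vun"
  "aqwjb" -> "aqwjb" -> "b"
  "wxfpdzetu" -> "wxfpdzetu" -> "dzetu"
  "xczihaoocad" -> "xczihaocad" -> "haocad"
  probe: "gehimiunitw" -> "gehimiunitw" -> "miunitw"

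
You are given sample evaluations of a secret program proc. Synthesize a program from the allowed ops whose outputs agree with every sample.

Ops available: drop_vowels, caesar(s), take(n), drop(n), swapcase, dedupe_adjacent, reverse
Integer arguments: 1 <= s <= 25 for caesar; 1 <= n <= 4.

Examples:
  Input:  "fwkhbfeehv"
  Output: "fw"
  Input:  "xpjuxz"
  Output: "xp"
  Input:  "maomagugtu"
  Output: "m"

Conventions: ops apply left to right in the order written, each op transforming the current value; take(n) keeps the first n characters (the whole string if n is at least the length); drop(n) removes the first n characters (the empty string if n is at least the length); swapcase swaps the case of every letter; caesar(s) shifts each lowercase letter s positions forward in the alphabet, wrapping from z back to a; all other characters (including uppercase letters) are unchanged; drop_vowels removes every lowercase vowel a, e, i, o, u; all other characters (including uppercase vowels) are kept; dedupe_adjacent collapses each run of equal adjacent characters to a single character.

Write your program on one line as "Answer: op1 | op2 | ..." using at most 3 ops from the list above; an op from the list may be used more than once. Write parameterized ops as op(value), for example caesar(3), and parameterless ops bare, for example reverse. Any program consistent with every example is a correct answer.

dedupe_adjacent | take(2) | drop_vowels

Check, running the answer program on each example:
  "fwkhbfeehv" -> "fwkhbfehv" -> "fw" -> "fw"
  "xpjuxz" -> "xpjuxz" -> "xp" -> "xp"
  "maomagugtu" -> "maomagugtu" -> "ma" -> "m"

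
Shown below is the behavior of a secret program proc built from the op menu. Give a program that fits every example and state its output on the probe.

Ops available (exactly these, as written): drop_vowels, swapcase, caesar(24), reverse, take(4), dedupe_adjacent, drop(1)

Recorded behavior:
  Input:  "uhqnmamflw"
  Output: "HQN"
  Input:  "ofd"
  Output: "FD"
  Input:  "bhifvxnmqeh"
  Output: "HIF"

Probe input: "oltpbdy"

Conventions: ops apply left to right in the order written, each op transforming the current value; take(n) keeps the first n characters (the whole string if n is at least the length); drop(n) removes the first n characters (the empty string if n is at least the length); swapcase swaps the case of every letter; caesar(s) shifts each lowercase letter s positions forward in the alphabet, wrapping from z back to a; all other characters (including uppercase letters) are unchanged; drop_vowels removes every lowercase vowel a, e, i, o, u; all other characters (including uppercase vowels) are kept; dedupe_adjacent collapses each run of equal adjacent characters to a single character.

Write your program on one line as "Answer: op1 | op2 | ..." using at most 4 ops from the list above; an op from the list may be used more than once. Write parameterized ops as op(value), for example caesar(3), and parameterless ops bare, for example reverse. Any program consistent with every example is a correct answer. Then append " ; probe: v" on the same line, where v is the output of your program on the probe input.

take(4) | drop(1) | swapcase ; probe: "LTP"

Check, running the answer program on each example:
  "uhqnmamflw" -> "uhqn" -> "hqn" -> "HQN"
  "ofd" -> "ofd" -> "fd" -> "FD"
  "bhifvxnmqeh" -> "bhif" -> "hif" -> "HIF"
  probe: "oltpbdy" -> "oltp" -> "ltp" -> "LTP"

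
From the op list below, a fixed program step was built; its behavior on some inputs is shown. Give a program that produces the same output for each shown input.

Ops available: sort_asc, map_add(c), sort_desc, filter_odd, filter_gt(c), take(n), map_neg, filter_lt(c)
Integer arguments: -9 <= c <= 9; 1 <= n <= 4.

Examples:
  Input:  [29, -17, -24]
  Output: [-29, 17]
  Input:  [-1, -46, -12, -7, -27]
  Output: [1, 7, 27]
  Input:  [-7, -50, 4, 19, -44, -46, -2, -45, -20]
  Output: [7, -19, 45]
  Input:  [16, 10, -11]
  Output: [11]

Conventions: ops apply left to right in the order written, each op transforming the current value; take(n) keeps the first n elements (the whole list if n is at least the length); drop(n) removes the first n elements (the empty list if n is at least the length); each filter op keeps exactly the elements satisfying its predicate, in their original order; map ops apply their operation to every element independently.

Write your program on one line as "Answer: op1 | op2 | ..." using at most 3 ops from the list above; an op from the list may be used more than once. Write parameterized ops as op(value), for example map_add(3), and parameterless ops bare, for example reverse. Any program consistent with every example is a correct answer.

map_neg | filter_odd

Check, running the answer program on each example:
  [29, -17, -24] -> [-29, 17, 24] -> [-29, 17]
  [-1, -46, -12, -7, -27] -> [1, 46, 12, 7, 27] -> [1, 7, 27]
  [-7, -50, 4, 19, -44, -46, -2, -45, -20] -> [7, 50, -4, -19, 44, 46, 2, 45, 20] -> [7, -19, 45]
  [16, 10, -11] -> [-16, -10, 11] -> [11]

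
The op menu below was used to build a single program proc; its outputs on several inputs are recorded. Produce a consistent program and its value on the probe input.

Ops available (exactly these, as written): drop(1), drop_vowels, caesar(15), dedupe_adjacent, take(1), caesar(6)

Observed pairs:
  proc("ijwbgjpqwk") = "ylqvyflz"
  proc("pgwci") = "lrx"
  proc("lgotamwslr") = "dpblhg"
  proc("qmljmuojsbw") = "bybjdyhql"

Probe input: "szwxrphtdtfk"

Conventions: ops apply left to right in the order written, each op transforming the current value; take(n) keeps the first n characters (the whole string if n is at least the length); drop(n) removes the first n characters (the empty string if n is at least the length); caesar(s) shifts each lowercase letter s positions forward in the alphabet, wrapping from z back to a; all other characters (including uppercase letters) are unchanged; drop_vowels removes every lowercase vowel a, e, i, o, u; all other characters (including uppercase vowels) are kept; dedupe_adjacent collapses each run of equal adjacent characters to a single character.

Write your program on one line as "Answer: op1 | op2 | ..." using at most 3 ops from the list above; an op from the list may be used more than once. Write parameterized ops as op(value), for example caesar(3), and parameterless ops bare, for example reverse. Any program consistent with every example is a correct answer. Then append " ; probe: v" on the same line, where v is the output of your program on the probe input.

caesar(15) | drop_vowels | drop(1) ; probe: "lmgwsz"

Check, running the answer program on each example:
  "ijwbgjpqwk" -> "xylqvyeflz" -> "xylqvyflz" -> "ylqvyflz"
  "pgwci" -> "evlrx" -> "vlrx" -> "lrx"
  "lgotamwslr" -> "avdipblhag" -> "vdpblhg" -> "dpblhg"
  "qmljmuojsbw" -> "fbaybjdyhql" -> "fbybjdyhql" -> "bybjdyhql"
  probe: "szwxrphtdtfk" -> "holmgewisiuz" -> "hlmgwsz" -> "lmgwsz"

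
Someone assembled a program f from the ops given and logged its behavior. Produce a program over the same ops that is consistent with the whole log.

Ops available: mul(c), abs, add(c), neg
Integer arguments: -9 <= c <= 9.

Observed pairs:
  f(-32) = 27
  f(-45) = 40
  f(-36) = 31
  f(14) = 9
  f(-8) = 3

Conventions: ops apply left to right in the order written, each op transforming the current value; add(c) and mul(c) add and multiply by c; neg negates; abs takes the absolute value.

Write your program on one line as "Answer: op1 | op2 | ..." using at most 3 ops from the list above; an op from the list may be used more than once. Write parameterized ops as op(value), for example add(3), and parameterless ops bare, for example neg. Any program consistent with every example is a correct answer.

abs | add(-5)

Check, running the answer program on each example:
  -32 -> 32 -> 27
  -45 -> 45 -> 40
  -36 -> 36 -> 31
  14 -> 14 -> 9
  -8 -> 8 -> 3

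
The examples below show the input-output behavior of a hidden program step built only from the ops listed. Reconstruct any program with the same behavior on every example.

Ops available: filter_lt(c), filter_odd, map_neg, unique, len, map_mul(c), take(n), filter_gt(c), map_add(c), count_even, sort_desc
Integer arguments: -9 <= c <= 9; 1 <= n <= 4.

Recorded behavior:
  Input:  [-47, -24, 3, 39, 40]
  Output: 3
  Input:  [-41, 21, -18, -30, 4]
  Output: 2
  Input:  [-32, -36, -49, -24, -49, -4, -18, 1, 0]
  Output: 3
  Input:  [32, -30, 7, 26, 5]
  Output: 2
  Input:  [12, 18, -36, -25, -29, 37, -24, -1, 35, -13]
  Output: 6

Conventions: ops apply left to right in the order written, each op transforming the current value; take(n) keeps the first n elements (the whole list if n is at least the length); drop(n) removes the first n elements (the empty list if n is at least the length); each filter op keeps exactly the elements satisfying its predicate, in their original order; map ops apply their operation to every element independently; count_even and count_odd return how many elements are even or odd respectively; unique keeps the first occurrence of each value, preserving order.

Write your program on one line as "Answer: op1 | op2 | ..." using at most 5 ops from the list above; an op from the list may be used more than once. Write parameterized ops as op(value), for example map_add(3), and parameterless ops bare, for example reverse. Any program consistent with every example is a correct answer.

map_neg | sort_desc | filter_odd | map_mul(2) | count_even

Check, running the answer program on each example:
  [-47, -24, 3, 39, 40] -> [47, 24, -3, -39, -40] -> [47, 24, -3, -39, -40] -> [47, -3, -39] -> [94, -6, -78] -> 3
  [-41, 21, -18, -30, 4] -> [41, -21, 18, 30, -4] -> [41, 30, 18, -4, -21] -> [41, -21] -> [82, -42] -> 2
  [-32, -36, -49, -24, -49, -4, -18, 1, 0] -> [32, 36, 49, 24, 49, 4, 18, -1, 0] -> [49, 49, 36, 32, 24, 18, 4, 0, -1] -> [49, 49, -1] -> [98, 98, -2] -> 3
  [32, -30, 7, 26, 5] -> [-32, 30, -7, -26, -5] -> [30, -5, -7, -26, -32] -> [-5, -7] -> [-10, -14] -> 2
  [12, 18, -36, -25, -29, 37, -24, -1, 35, -13] -> [-12, -18, 36, 25, 29, -37, 24, 1, -35, 13] -> [36, 29, 25, 24, 13, 1, -12, -18, -35, -37] -> [29, 25, 13, 1, -35, -37] -> [58, 50, 26, 2, -70, -74] -> 6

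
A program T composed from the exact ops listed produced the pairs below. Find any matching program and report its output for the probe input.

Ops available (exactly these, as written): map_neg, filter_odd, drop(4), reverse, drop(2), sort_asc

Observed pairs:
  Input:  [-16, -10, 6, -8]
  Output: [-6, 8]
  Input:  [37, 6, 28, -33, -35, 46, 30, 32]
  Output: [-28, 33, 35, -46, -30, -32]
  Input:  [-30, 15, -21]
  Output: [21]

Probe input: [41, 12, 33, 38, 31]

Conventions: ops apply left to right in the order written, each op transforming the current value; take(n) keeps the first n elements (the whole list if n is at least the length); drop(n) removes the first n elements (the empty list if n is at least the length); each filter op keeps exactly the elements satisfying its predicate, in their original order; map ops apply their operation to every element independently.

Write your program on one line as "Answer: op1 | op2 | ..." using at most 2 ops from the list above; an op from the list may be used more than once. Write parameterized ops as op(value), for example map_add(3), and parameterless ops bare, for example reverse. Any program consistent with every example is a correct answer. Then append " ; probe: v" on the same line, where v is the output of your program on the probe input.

map_neg | drop(2) ; probe: [-33, -38, -31]

Check, running the answer program on each example:
  [-16, -10, 6, -8] -> [16, 10, -6, 8] -> [-6, 8]
  [37, 6, 28, -33, -35, 46, 30, 32] -> [-37, -6, -28, 33, 35, -46, -30, -32] -> [-28, 33, 35, -46, -30, -32]
  [-30, 15, -21] -> [30, -15, 21] -> [21]
  probe: [41, 12, 33, 38, 31] -> [-41, -12, -33, -38, -31] -> [-33, -38, -31]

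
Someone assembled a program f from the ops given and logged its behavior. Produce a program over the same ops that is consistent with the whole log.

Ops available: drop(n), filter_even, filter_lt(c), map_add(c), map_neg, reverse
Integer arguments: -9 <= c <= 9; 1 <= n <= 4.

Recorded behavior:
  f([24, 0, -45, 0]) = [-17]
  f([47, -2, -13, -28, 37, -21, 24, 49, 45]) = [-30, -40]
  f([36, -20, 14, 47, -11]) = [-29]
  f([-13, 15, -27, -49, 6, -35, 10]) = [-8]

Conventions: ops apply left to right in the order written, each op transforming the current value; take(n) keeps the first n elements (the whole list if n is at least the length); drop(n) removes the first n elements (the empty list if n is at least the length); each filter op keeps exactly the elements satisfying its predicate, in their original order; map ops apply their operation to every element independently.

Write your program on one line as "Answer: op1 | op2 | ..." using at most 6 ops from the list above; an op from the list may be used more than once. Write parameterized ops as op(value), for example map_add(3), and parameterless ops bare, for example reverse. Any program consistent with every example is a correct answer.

reverse | drop(3) | map_neg | filter_lt(1) | map_add(7)

Check, running the answer program on each example:
  [24, 0, -45, 0] -> [0, -45, 0, 24] -> [24] -> [-24] -> [-24] -> [-17]
  [47, -2, -13, -28, 37, -21, 24, 49, 45] -> [45, 49, 24, -21, 37, -28, -13, -2, 47] -> [-21, 37, -28, -13, -2, 47] -> [21, -37, 28, 13, 2, -47] -> [-37, -47] -> [-30, -40]
  [36, -20, 14, 47, -11] -> [-11, 47, 14, -20, 36] -> [-20, 36] -> [20, -36] -> [-36] -> [-29]
  [-13, 15, -27, -49, 6, -35, 10] -> [10, -35, 6, -49, -27, 15, -13] -> [-49, -27, 15, -13] -> [49, 27, -15, 13] -> [-15] -> [-8]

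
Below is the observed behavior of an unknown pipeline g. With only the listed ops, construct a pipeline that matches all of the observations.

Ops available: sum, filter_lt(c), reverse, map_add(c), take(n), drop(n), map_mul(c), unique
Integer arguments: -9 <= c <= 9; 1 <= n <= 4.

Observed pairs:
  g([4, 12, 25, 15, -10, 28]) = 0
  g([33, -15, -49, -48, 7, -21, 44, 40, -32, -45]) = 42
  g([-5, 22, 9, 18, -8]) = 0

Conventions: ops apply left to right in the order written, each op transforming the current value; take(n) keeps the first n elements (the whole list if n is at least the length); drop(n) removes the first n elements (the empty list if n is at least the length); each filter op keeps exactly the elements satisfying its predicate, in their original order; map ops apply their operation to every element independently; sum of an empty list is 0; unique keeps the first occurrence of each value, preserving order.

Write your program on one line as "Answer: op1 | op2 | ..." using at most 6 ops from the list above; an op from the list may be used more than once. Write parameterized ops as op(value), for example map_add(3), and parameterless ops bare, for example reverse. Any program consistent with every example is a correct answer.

map_add(4) | drop(4) | reverse | drop(3) | sum

Check, running the answer program on each example:
  [4, 12, 25, 15, -10, 28] -> [8, 16, 29, 19, -6, 32] -> [-6, 32] -> [32, -6] -> [] -> 0
  [33, -15, -49, -48, 7, -21, 44, 40, -32, -45] -> [37, -11, -45, -44, 11, -17, 48, 44, -28, -41] -> [11, -17, 48, 44, -28, -41] -> [-41, -28, 44, 48, -17, 11] -> [48, -17, 11] -> 42
  [-5, 22, 9, 18, -8] -> [-1, 26, 13, 22, -4] -> [-4] -> [-4] -> [] -> 0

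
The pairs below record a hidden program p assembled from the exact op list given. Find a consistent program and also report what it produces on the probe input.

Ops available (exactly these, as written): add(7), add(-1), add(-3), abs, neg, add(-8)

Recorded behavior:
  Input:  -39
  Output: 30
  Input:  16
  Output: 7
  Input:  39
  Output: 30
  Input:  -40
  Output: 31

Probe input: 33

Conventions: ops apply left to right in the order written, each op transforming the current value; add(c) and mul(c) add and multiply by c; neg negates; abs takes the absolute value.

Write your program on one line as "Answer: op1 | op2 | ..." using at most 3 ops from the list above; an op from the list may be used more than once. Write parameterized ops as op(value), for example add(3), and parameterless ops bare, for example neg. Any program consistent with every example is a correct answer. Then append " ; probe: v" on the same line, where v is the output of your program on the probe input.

abs | add(-1) | add(-8) ; probe: 24

Check, running the answer program on each example:
  -39 -> 39 -> 38 -> 30
  16 -> 16 -> 15 -> 7
  39 -> 39 -> 38 -> 30
  -40 -> 40 -> 39 -> 31
  probe: 33 -> 33 -> 32 -> 24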